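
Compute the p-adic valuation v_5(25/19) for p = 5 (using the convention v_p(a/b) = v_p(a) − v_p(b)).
v_5(25/19) = 2

Factor powers of 5 from the numerator and denominator of the reduced fraction: 25 = 5^2 · 1 and 19 = 5^0 · 19. Apply v_p(a/b) = v_p(a) − v_p(b): v_5(25/19) = 2 − 0 = 2.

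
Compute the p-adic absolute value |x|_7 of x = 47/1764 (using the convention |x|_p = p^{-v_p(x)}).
|47/1764|_7 = 49

Step 1 — compute v_7(x) by factoring powers of 7 out of the numerator and denominator: v_7(47/1764) = -2. Step 2 — apply |x|_p = p^{-v_p(x)} = 7^{2} = 49.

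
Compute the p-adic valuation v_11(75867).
v_11(75867) = 3

v_11(n) is the largest exponent k such that 11^k divides n. Factor out: 75867 = 11^3 · 57. (Sign doesn't affect v_p.) So v_11(75867) = 3.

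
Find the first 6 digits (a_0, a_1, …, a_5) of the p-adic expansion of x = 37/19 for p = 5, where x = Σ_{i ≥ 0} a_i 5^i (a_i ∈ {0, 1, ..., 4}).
(a_0, …, a_5) = (3, 4, 1, 2, 4, 2)

v_5(37/19) = 0 (numerator and denominator both coprime to 5), so x ∈ ℤ_5^×. Compute digits iteratively via a_i = x_i mod 5, x_{i+1} = (x_i − a_i)/5, with x_0 = x:
  x_0 = 37/19;  a_0 = 3;  x_1 = (x_0 − 3)/5 = -4/19
  x_1 = -4/19;  a_1 = 4;  x_2 = (x_1 − 4)/5 = -16/19
  x_2 = -16/19;  a_2 = 1;  x_3 = (x_2 − 1)/5 = -7/19
  x_3 = -7/19;  a_3 = 2;  x_4 = (x_3 − 2)/5 = -9/19
  x_4 = -9/19;  a_4 = 4;  x_5 = (x_4 − 4)/5 = -17/19
  x_5 = -17/19;  a_5 = 2;  x_6 = (x_5 − 2)/5 = -11/19
Digits: (3, 4, 1, 2, 4, 2).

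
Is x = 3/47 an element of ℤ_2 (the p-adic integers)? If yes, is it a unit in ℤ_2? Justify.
x ∈ ℤ_2^× (unit); v_2(x) = 0

ℤ_2 = {x ∈ ℚ_2 : v_2(x) ≥ 0} and ℤ_2^× = {x ∈ ℤ_2 : v_2(x) = 0}. Here v_2(3/47) = v_2(num) − v_2(den) = 0; compare against these criteria.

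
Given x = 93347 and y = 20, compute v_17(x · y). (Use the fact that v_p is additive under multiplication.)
v_17(1866940) = 3

v_p(x) = 3 (factor: 93347 = 17^3 · 19); v_p(y) = 0 (factor: 20 = 17^0 · 20). Additivity: v_p(xy) = v_p(x) + v_p(y) = 3 + 0 = 3. (Direct check: xy = 1866940 = 17^3 · (380).)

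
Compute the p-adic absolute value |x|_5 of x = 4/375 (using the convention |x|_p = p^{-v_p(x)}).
|4/375|_5 = 125

Step 1 — compute v_5(x) by factoring powers of 5 out of the numerator and denominator: v_5(4/375) = -3. Step 2 — apply |x|_p = p^{-v_p(x)} = 5^{3} = 125.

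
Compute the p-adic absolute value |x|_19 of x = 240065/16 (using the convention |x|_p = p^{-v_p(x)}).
|240065/16|_19 = 1/6859

Step 1 — compute v_19(x) by factoring powers of 19 out of the numerator and denominator: v_19(240065/16) = 3. Step 2 — apply |x|_p = p^{-v_p(x)} = 19^{-3} = 1/6859.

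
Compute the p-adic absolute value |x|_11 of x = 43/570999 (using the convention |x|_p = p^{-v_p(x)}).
|43/570999|_11 = 14641

Step 1 — compute v_11(x) by factoring powers of 11 out of the numerator and denominator: v_11(43/570999) = -4. Step 2 — apply |x|_p = p^{-v_p(x)} = 11^{4} = 14641.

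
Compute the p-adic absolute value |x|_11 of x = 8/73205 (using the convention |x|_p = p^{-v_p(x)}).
|8/73205|_11 = 14641

Step 1 — compute v_11(x) by factoring powers of 11 out of the numerator and denominator: v_11(8/73205) = -4. Step 2 — apply |x|_p = p^{-v_p(x)} = 11^{4} = 14641.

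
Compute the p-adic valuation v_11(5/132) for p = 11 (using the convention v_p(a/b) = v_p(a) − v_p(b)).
v_11(5/132) = -1

Factor powers of 11 from the numerator and denominator of the reduced fraction: 5 = 11^0 · 5 and 132 = 11^1 · 12. Apply v_p(a/b) = v_p(a) − v_p(b): v_11(5/132) = 0 − 1 = -1.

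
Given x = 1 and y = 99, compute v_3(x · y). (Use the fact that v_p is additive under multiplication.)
v_3(99) = 2

v_p(x) = 0 (factor: 1 = 3^0 · 1); v_p(y) = 2 (factor: 99 = 3^2 · 11). Additivity: v_p(xy) = v_p(x) + v_p(y) = 0 + 2 = 2. (Direct check: xy = 99 = 3^2 · (11).)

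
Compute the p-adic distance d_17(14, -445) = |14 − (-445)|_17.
d_17(14, -445) = 1/17

Step 1 — x − y = 14 − (-445) = 459. Step 2 — v_17(459) = 1 (factor: 459 = (17^1 · 27); the sign does not affect v_p). Step 3 — |x − y|_17 = 17^{-1} = 1/17.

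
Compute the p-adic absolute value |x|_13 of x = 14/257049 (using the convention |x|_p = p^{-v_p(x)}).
|14/257049|_13 = 28561

Step 1 — compute v_13(x) by factoring powers of 13 out of the numerator and denominator: v_13(14/257049) = -4. Step 2 — apply |x|_p = p^{-v_p(x)} = 13^{4} = 28561.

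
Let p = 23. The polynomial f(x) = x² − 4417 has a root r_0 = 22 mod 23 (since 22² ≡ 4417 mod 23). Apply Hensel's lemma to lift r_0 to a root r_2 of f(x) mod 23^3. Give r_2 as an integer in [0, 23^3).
r_2 = 2023 (mod 12167)

Hensel's recurrence: r_{i+1} = r_i − f(r_i)·(f′(r_i))^{-1} mod 23^{i+2}, with f′(x) = 2x. Iterate:
  r_0 = 22 (mod 23)
  r_1 = 436 (mod 529)
  r_2 = 2023 (mod 12167)
Final: r_2 = 2023, and one checks f(r_2) ≡ 0 mod 23^3.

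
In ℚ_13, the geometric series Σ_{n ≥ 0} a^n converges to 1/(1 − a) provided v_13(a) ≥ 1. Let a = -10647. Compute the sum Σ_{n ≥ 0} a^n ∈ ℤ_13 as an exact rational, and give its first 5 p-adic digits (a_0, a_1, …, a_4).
Σ a^n = 1/(1 − a) = 1/10648;  first 5 digits = (1, 0, 2, 8, 3)

v_13(a) = 2 ≥ 1, so the series converges in ℤ_13 to 1/(1 − a) = 1/(1 − (-10647)) = 1/10648. Expand this rational in ℤ_13: compute digits iteratively via d_i = x_i mod 13, x_{i+1} = (x_i − d_i)/13. The first 5 digits are (1, 0, 2, 8, 3).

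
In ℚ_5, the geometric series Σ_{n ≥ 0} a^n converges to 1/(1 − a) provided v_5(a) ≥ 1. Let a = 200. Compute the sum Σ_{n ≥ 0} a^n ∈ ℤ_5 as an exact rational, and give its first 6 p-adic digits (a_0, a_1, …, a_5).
Σ a^n = 1/(1 − a) = -1/199;  first 6 digits = (1, 0, 3, 1, 4, 2)

v_5(a) = 2 ≥ 1, so the series converges in ℤ_5 to 1/(1 − a) = 1/(1 − 200) = -1/199. Expand this rational in ℤ_5: compute digits iteratively via d_i = x_i mod 5, x_{i+1} = (x_i − d_i)/5. The first 6 digits are (1, 0, 3, 1, 4, 2).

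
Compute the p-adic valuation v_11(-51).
v_11(-51) = 0

v_11(n) is the largest exponent k such that 11^k divides n. Factor out: -51 = -11^0 · 51. (Sign doesn't affect v_p.) So v_11(-51) = 0.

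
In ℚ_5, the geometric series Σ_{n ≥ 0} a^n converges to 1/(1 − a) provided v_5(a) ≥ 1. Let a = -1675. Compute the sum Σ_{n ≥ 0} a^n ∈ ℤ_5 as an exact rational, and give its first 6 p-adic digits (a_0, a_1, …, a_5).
Σ a^n = 1/(1 − a) = 1/1676;  first 6 digits = (1, 0, 3, 1, 1, 2)

v_5(a) = 2 ≥ 1, so the series converges in ℤ_5 to 1/(1 − a) = 1/(1 − (-1675)) = 1/1676. Expand this rational in ℤ_5: compute digits iteratively via d_i = x_i mod 5, x_{i+1} = (x_i − d_i)/5. The first 6 digits are (1, 0, 3, 1, 1, 2).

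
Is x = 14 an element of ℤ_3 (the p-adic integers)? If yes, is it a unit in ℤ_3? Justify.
x ∈ ℤ_3^× (unit); v_3(x) = 0

ℤ_3 = {x ∈ ℚ_3 : v_3(x) ≥ 0} and ℤ_3^× = {x ∈ ℤ_3 : v_3(x) = 0}. Here v_3(14) = v_3(num) − v_3(den) = 0; compare against these criteria.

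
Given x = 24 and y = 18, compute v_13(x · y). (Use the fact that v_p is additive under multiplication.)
v_13(432) = 0

v_p(x) = 0 (factor: 24 = 13^0 · 24); v_p(y) = 0 (factor: 18 = 13^0 · 18). Additivity: v_p(xy) = v_p(x) + v_p(y) = 0 + 0 = 0. (Direct check: xy = 432 = 13^0 · (432).)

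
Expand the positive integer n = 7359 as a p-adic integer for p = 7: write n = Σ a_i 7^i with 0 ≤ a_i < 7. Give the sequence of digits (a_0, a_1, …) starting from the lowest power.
(a_0, a_1, …) = (2, 1, 3, 0, 3)

Repeated division by 7 gives the digits low-to-high: 7359 = 2 + 1·7^1 + 3·7^2 + 3·7^4. Digit sequence: (2, 1, 3, 0, 3).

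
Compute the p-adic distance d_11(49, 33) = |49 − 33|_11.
d_11(49, 33) = 1

Step 1 — x − y = 49 − 33 = 16. Step 2 — v_11(16) = 0 (factor: 16 = (11^0 · 16); the sign does not affect v_p). Step 3 — |x − y|_11 = 11^{0} = 1.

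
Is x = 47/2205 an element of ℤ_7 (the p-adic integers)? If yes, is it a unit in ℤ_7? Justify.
x ∉ ℤ_7 (v_7(x) = -2 < 0)

ℤ_7 = {x ∈ ℚ_7 : v_7(x) ≥ 0} and ℤ_7^× = {x ∈ ℤ_7 : v_7(x) = 0}. Here v_7(47/2205) = v_7(num) − v_7(den) = -2; compare against these criteria.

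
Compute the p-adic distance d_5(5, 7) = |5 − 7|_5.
d_5(5, 7) = 1

Step 1 — x − y = 5 − 7 = -2. Step 2 — v_5(-2) = 0 (factor: -2 = −(5^0 · 2); the sign does not affect v_p). Step 3 — |x − y|_5 = 5^{0} = 1.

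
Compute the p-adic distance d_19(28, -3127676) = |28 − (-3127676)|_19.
d_19(28, -3127676) = 1/130321

Step 1 — x − y = 28 − (-3127676) = 3127704. Step 2 — v_19(3127704) = 4 (factor: 3127704 = (19^4 · 24); the sign does not affect v_p). Step 3 — |x − y|_19 = 19^{-4} = 1/130321.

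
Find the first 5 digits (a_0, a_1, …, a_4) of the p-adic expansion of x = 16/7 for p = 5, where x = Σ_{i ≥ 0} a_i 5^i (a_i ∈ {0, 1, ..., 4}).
(a_0, …, a_4) = (3, 2, 1, 4, 2)

v_5(16/7) = 0 (numerator and denominator both coprime to 5), so x ∈ ℤ_5^×. Compute digits iteratively via a_i = x_i mod 5, x_{i+1} = (x_i − a_i)/5, with x_0 = x:
  x_0 = 16/7;  a_0 = 3;  x_1 = (x_0 − 3)/5 = -1/7
  x_1 = -1/7;  a_1 = 2;  x_2 = (x_1 − 2)/5 = -3/7
  x_2 = -3/7;  a_2 = 1;  x_3 = (x_2 − 1)/5 = -2/7
  x_3 = -2/7;  a_3 = 4;  x_4 = (x_3 − 4)/5 = -6/7
  x_4 = -6/7;  a_4 = 2;  x_5 = (x_4 − 2)/5 = -4/7
Digits: (3, 2, 1, 4, 2).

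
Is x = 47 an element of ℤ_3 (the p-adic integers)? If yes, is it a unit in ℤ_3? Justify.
x ∈ ℤ_3^× (unit); v_3(x) = 0

ℤ_3 = {x ∈ ℚ_3 : v_3(x) ≥ 0} and ℤ_3^× = {x ∈ ℤ_3 : v_3(x) = 0}. Here v_3(47) = v_3(num) − v_3(den) = 0; compare against these criteria.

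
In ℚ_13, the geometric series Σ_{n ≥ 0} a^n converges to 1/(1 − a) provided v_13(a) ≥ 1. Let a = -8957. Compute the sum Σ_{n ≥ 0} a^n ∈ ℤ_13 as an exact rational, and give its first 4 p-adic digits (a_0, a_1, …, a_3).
Σ a^n = 1/(1 − a) = 1/8958;  first 4 digits = (1, 0, 12, 8)

v_13(a) = 2 ≥ 1, so the series converges in ℤ_13 to 1/(1 − a) = 1/(1 − (-8957)) = 1/8958. Expand this rational in ℤ_13: compute digits iteratively via d_i = x_i mod 13, x_{i+1} = (x_i − d_i)/13. The first 4 digits are (1, 0, 12, 8).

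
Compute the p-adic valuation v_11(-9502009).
v_11(-9502009) = 5

v_11(n) is the largest exponent k such that 11^k divides n. Factor out: -9502009 = -11^5 · 59. (Sign doesn't affect v_p.) So v_11(-9502009) = 5.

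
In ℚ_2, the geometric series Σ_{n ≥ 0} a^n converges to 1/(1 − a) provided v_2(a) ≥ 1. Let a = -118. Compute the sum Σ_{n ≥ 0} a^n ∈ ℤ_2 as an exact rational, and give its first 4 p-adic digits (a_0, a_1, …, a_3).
Σ a^n = 1/(1 − a) = 1/119;  first 4 digits = (1, 1, 1, 0)

v_2(a) = 1 ≥ 1, so the series converges in ℤ_2 to 1/(1 − a) = 1/(1 − (-118)) = 1/119. Expand this rational in ℤ_2: compute digits iteratively via d_i = x_i mod 2, x_{i+1} = (x_i − d_i)/2. The first 4 digits are (1, 1, 1, 0).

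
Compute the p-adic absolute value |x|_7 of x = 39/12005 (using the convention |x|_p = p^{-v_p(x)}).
|39/12005|_7 = 2401

Step 1 — compute v_7(x) by factoring powers of 7 out of the numerator and denominator: v_7(39/12005) = -4. Step 2 — apply |x|_p = p^{-v_p(x)} = 7^{4} = 2401.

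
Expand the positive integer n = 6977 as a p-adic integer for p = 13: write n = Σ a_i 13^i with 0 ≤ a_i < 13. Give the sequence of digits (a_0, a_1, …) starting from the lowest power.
(a_0, a_1, …) = (9, 3, 2, 3)

Repeated division by 13 gives the digits low-to-high: 6977 = 9 + 3·13^1 + 2·13^2 + 3·13^3. Digit sequence: (9, 3, 2, 3).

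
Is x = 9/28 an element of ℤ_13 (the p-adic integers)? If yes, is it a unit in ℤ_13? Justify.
x ∈ ℤ_13^× (unit); v_13(x) = 0

ℤ_13 = {x ∈ ℚ_13 : v_13(x) ≥ 0} and ℤ_13^× = {x ∈ ℤ_13 : v_13(x) = 0}. Here v_13(9/28) = v_13(num) − v_13(den) = 0; compare against these criteria.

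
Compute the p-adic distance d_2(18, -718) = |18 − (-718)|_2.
d_2(18, -718) = 1/32

Step 1 — x − y = 18 − (-718) = 736. Step 2 — v_2(736) = 5 (factor: 736 = (2^5 · 23); the sign does not affect v_p). Step 3 — |x − y|_2 = 2^{-5} = 1/32.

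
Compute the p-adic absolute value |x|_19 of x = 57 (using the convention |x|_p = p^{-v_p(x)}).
|57|_19 = 1/19

Step 1 — compute v_19(x) by factoring powers of 19 out of the numerator and denominator: v_19(57) = 1. Step 2 — apply |x|_p = p^{-v_p(x)} = 19^{-1} = 1/19.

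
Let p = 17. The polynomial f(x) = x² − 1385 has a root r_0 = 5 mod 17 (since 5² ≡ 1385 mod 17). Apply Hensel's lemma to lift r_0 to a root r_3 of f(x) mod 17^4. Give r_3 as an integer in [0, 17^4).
r_3 = 38578 (mod 83521)

Hensel's recurrence: r_{i+1} = r_i − f(r_i)·(f′(r_i))^{-1} mod 17^{i+2}, with f′(x) = 2x. Iterate:
  r_0 = 5 (mod 17)
  r_1 = 141 (mod 289)
  r_2 = 4187 (mod 4913)
  r_3 = 38578 (mod 83521)
Final: r_3 = 38578, and one checks f(r_3) ≡ 0 mod 17^4.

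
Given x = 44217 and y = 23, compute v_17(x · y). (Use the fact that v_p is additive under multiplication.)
v_17(1016991) = 3

v_p(x) = 3 (factor: 44217 = 17^3 · 9); v_p(y) = 0 (factor: 23 = 17^0 · 23). Additivity: v_p(xy) = v_p(x) + v_p(y) = 3 + 0 = 3. (Direct check: xy = 1016991 = 17^3 · (207).)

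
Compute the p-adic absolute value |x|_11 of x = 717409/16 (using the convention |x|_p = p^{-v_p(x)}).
|717409/16|_11 = 1/14641

Step 1 — compute v_11(x) by factoring powers of 11 out of the numerator and denominator: v_11(717409/16) = 4. Step 2 — apply |x|_p = p^{-v_p(x)} = 11^{-4} = 1/14641.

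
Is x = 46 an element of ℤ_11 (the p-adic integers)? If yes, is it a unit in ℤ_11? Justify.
x ∈ ℤ_11^× (unit); v_11(x) = 0

ℤ_11 = {x ∈ ℚ_11 : v_11(x) ≥ 0} and ℤ_11^× = {x ∈ ℤ_11 : v_11(x) = 0}. Here v_11(46) = v_11(num) − v_11(den) = 0; compare against these criteria.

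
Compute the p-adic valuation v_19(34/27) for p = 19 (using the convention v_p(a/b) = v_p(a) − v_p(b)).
v_19(34/27) = 0

Factor powers of 19 from the numerator and denominator of the reduced fraction: 34 = 19^0 · 34 and 27 = 19^0 · 27. Apply v_p(a/b) = v_p(a) − v_p(b): v_19(34/27) = 0 − 0 = 0.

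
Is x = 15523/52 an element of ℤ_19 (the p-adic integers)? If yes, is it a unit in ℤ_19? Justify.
x ∈ ℤ_19 but not a unit; v_19(x) = 2 > 0

ℤ_19 = {x ∈ ℚ_19 : v_19(x) ≥ 0} and ℤ_19^× = {x ∈ ℤ_19 : v_19(x) = 0}. Here v_19(15523/52) = v_19(num) − v_19(den) = 2; compare against these criteria.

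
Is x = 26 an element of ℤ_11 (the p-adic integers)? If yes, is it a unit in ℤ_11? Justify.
x ∈ ℤ_11^× (unit); v_11(x) = 0

ℤ_11 = {x ∈ ℚ_11 : v_11(x) ≥ 0} and ℤ_11^× = {x ∈ ℤ_11 : v_11(x) = 0}. Here v_11(26) = v_11(num) − v_11(den) = 0; compare against these criteria.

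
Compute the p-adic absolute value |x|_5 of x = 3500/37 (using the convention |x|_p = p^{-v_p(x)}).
|3500/37|_5 = 1/125

Step 1 — compute v_5(x) by factoring powers of 5 out of the numerator and denominator: v_5(3500/37) = 3. Step 2 — apply |x|_p = p^{-v_p(x)} = 5^{-3} = 1/125.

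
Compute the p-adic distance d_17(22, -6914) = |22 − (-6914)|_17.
d_17(22, -6914) = 1/289

Step 1 — x − y = 22 − (-6914) = 6936. Step 2 — v_17(6936) = 2 (factor: 6936 = (17^2 · 24); the sign does not affect v_p). Step 3 — |x − y|_17 = 17^{-2} = 1/289.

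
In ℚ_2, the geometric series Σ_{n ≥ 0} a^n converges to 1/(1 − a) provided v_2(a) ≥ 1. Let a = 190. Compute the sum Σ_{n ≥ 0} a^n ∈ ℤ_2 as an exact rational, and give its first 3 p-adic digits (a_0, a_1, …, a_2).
Σ a^n = 1/(1 − a) = -1/189;  first 3 digits = (1, 1, 0)

v_2(a) = 1 ≥ 1, so the series converges in ℤ_2 to 1/(1 − a) = 1/(1 − 190) = -1/189. Expand this rational in ℤ_2: compute digits iteratively via d_i = x_i mod 2, x_{i+1} = (x_i − d_i)/2. The first 3 digits are (1, 1, 0).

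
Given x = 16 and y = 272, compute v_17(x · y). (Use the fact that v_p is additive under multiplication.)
v_17(4352) = 1

v_p(x) = 0 (factor: 16 = 17^0 · 16); v_p(y) = 1 (factor: 272 = 17^1 · 16). Additivity: v_p(xy) = v_p(x) + v_p(y) = 0 + 1 = 1. (Direct check: xy = 4352 = 17^1 · (256).)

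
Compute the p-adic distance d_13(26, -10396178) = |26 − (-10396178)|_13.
d_13(26, -10396178) = 1/371293

Step 1 — x − y = 26 − (-10396178) = 10396204. Step 2 — v_13(10396204) = 5 (factor: 10396204 = (13^5 · 28); the sign does not affect v_p). Step 3 — |x − y|_13 = 13^{-5} = 1/371293.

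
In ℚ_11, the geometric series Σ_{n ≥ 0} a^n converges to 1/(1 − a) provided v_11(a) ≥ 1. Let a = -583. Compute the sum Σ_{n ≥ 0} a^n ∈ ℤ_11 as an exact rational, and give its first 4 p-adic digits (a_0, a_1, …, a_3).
Σ a^n = 1/(1 − a) = 1/584;  first 4 digits = (1, 2, 10, 9)

v_11(a) = 1 ≥ 1, so the series converges in ℤ_11 to 1/(1 − a) = 1/(1 − (-583)) = 1/584. Expand this rational in ℤ_11: compute digits iteratively via d_i = x_i mod 11, x_{i+1} = (x_i − d_i)/11. The first 4 digits are (1, 2, 10, 9).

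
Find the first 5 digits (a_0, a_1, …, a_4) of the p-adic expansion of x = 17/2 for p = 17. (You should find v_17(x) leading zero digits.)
(a_0, …, a_4) = (0, 9, 8, 8, 8)

v_17(17/2) = 1, so a_0 = ... = a_0 = 0. Factor out: x = 17^1 · u with u = 1/2 a unit in ℤ_17. Expand u iteratively via a_{v+i} = u_i mod 17, u_{i+1} = (u_i − a_{v+i})/17:
  u_0 = 1/2;  a_1 = 9;  u_1 = (u_0 − 9)/17 = -1/2
  u_1 = -1/2;  a_2 = 8;  u_2 = (u_1 − 8)/17 = -1/2
  u_2 = -1/2;  a_3 = 8;  u_3 = (u_2 − 8)/17 = -1/2
  u_3 = -1/2;  a_4 = 8;  u_4 = (u_3 − 8)/17 = -1/2
Digits: (0, 9, 8, 8, 8).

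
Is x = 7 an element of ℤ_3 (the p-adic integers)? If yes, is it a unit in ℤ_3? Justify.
x ∈ ℤ_3^× (unit); v_3(x) = 0

ℤ_3 = {x ∈ ℚ_3 : v_3(x) ≥ 0} and ℤ_3^× = {x ∈ ℤ_3 : v_3(x) = 0}. Here v_3(7) = v_3(num) − v_3(den) = 0; compare against these criteria.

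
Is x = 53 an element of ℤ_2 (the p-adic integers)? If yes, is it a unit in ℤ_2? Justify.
x ∈ ℤ_2^× (unit); v_2(x) = 0

ℤ_2 = {x ∈ ℚ_2 : v_2(x) ≥ 0} and ℤ_2^× = {x ∈ ℤ_2 : v_2(x) = 0}. Here v_2(53) = v_2(num) − v_2(den) = 0; compare against these criteria.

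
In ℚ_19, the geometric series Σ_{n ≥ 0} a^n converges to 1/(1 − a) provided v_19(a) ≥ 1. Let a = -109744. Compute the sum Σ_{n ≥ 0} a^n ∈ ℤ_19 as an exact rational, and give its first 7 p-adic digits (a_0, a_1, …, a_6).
Σ a^n = 1/(1 − a) = 1/109745;  first 7 digits = (1, 0, 0, 3, 18, 18, 8)

v_19(a) = 3 ≥ 1, so the series converges in ℤ_19 to 1/(1 − a) = 1/(1 − (-109744)) = 1/109745. Expand this rational in ℤ_19: compute digits iteratively via d_i = x_i mod 19, x_{i+1} = (x_i − d_i)/19. The first 7 digits are (1, 0, 0, 3, 18, 18, 8).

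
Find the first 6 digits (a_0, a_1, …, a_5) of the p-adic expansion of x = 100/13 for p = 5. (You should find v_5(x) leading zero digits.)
(a_0, …, a_5) = (0, 0, 3, 1, 2, 3)

v_5(100/13) = 2, so a_0 = ... = a_1 = 0. Factor out: x = 5^2 · u with u = 4/13 a unit in ℤ_5. Expand u iteratively via a_{v+i} = u_i mod 5, u_{i+1} = (u_i − a_{v+i})/5:
  u_0 = 4/13;  a_2 = 3;  u_1 = (u_0 − 3)/5 = -7/13
  u_1 = -7/13;  a_3 = 1;  u_2 = (u_1 − 1)/5 = -4/13
  u_2 = -4/13;  a_4 = 2;  u_3 = (u_2 − 2)/5 = -6/13
  u_3 = -6/13;  a_5 = 3;  u_4 = (u_3 − 3)/5 = -9/13
Digits: (0, 0, 3, 1, 2, 3).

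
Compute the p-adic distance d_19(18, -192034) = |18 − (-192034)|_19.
d_19(18, -192034) = 1/6859

Step 1 — x − y = 18 − (-192034) = 192052. Step 2 — v_19(192052) = 3 (factor: 192052 = (19^3 · 28); the sign does not affect v_p). Step 3 — |x − y|_19 = 19^{-3} = 1/6859.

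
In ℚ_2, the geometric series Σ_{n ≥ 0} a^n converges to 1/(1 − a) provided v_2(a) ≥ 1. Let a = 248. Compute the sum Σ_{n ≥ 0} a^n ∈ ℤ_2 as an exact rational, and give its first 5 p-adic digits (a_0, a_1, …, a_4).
Σ a^n = 1/(1 − a) = -1/247;  first 5 digits = (1, 0, 0, 1, 1)

v_2(a) = 3 ≥ 1, so the series converges in ℤ_2 to 1/(1 − a) = 1/(1 − 248) = -1/247. Expand this rational in ℤ_2: compute digits iteratively via d_i = x_i mod 2, x_{i+1} = (x_i − d_i)/2. The first 5 digits are (1, 0, 0, 1, 1).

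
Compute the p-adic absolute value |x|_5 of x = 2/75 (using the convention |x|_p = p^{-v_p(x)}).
|2/75|_5 = 25

Step 1 — compute v_5(x) by factoring powers of 5 out of the numerator and denominator: v_5(2/75) = -2. Step 2 — apply |x|_p = p^{-v_p(x)} = 5^{2} = 25.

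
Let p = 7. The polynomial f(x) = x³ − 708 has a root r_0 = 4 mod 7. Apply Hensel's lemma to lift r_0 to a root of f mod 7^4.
r_3 = 291 (mod 2401)

Hensel: r_{i+1} = r_i − f(r_i)/f′(r_i) mod 7^{i+2}, where f′(x) = 3x². Iterate:
  r_0 = 4 (mod 7)
  r_1 = 46 (mod 49)
  r_2 = 291 (mod 343)
  r_3 = 291 (mod 2401)
Final: r = 291 with f(r) ≡ 0 mod 7^4.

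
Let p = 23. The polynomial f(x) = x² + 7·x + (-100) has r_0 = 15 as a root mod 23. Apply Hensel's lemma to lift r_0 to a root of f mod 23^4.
r_3 = 95143 (mod 279841)

Hensel: r_{i+1} = r_i − f(r_i)·(f′(r_i))^{-1} mod 23^{i+2}, f′(x) = 2x + 7. Iterate:
  r_0 = 15 (mod 23)
  r_1 = 452 (mod 529)
  r_2 = 9974 (mod 12167)
  r_3 = 95143 (mod 279841)
Final: r = 95143 satisfies f(r) ≡ 0 mod 23^4.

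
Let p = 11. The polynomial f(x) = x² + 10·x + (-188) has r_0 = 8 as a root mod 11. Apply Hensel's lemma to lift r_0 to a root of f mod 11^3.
r_2 = 261 (mod 1331)

Hensel: r_{i+1} = r_i − f(r_i)·(f′(r_i))^{-1} mod 11^{i+2}, f′(x) = 2x + 10. Iterate:
  r_0 = 8 (mod 11)
  r_1 = 19 (mod 121)
  r_2 = 261 (mod 1331)
Final: r = 261 satisfies f(r) ≡ 0 mod 11^3.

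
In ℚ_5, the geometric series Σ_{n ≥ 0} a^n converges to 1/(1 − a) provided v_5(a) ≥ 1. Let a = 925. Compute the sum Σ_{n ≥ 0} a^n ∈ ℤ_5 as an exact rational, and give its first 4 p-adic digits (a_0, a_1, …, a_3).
Σ a^n = 1/(1 − a) = -1/924;  first 4 digits = (1, 0, 2, 2)

v_5(a) = 2 ≥ 1, so the series converges in ℤ_5 to 1/(1 − a) = 1/(1 − 925) = -1/924. Expand this rational in ℤ_5: compute digits iteratively via d_i = x_i mod 5, x_{i+1} = (x_i − d_i)/5. The first 4 digits are (1, 0, 2, 2).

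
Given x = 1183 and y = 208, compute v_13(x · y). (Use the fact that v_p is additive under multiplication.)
v_13(246064) = 3

v_p(x) = 2 (factor: 1183 = 13^2 · 7); v_p(y) = 1 (factor: 208 = 13^1 · 16). Additivity: v_p(xy) = v_p(x) + v_p(y) = 2 + 1 = 3. (Direct check: xy = 246064 = 13^3 · (112).)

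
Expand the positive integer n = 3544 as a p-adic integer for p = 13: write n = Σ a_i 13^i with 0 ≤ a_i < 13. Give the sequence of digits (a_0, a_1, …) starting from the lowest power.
(a_0, a_1, …) = (8, 12, 7, 1)

Repeated division by 13 gives the digits low-to-high: 3544 = 8 + 12·13^1 + 7·13^2 + 1·13^3. Digit sequence: (8, 12, 7, 1).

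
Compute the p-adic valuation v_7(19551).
v_7(19551) = 3

v_7(n) is the largest exponent k such that 7^k divides n. Factor out: 19551 = 7^3 · 57. (Sign doesn't affect v_p.) So v_7(19551) = 3.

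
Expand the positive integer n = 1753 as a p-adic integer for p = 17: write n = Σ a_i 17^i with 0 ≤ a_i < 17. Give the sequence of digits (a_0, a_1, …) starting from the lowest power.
(a_0, a_1, …) = (2, 1, 6)

Repeated division by 17 gives the digits low-to-high: 1753 = 2 + 1·17^1 + 6·17^2. Digit sequence: (2, 1, 6).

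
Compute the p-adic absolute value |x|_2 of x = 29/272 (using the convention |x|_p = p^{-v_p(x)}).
|29/272|_2 = 16

Step 1 — compute v_2(x) by factoring powers of 2 out of the numerator and denominator: v_2(29/272) = -4. Step 2 — apply |x|_p = p^{-v_p(x)} = 2^{4} = 16.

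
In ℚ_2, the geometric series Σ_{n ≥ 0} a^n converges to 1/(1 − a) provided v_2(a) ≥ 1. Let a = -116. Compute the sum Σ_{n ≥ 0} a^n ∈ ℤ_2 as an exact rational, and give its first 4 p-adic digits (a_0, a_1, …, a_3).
Σ a^n = 1/(1 − a) = 1/117;  first 4 digits = (1, 0, 1, 1)

v_2(a) = 2 ≥ 1, so the series converges in ℤ_2 to 1/(1 − a) = 1/(1 − (-116)) = 1/117. Expand this rational in ℤ_2: compute digits iteratively via d_i = x_i mod 2, x_{i+1} = (x_i − d_i)/2. The first 4 digits are (1, 0, 1, 1).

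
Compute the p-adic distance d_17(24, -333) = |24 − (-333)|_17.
d_17(24, -333) = 1/17

Step 1 — x − y = 24 − (-333) = 357. Step 2 — v_17(357) = 1 (factor: 357 = (17^1 · 21); the sign does not affect v_p). Step 3 — |x − y|_17 = 17^{-1} = 1/17.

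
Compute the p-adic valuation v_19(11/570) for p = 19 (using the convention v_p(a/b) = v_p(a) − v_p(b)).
v_19(11/570) = -1

Factor powers of 19 from the numerator and denominator of the reduced fraction: 11 = 19^0 · 11 and 570 = 19^1 · 30. Apply v_p(a/b) = v_p(a) − v_p(b): v_19(11/570) = 0 − 1 = -1.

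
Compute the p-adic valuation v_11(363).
v_11(363) = 2

v_11(n) is the largest exponent k such that 11^k divides n. Factor out: 363 = 11^2 · 3. (Sign doesn't affect v_p.) So v_11(363) = 2.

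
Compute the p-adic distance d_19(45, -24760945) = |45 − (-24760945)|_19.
d_19(45, -24760945) = 1/2476099

Step 1 — x − y = 45 − (-24760945) = 24760990. Step 2 — v_19(24760990) = 5 (factor: 24760990 = (19^5 · 10); the sign does not affect v_p). Step 3 — |x − y|_19 = 19^{-5} = 1/2476099.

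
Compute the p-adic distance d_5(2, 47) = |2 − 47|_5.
d_5(2, 47) = 1/5

Step 1 — x − y = 2 − 47 = -45. Step 2 — v_5(-45) = 1 (factor: -45 = −(5^1 · 9); the sign does not affect v_p). Step 3 — |x − y|_5 = 5^{-1} = 1/5.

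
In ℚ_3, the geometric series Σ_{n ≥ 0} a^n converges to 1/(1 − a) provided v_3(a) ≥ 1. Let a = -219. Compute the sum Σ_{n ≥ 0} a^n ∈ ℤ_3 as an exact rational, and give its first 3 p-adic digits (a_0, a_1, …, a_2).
Σ a^n = 1/(1 − a) = 1/220;  first 3 digits = (1, 2, 0)

v_3(a) = 1 ≥ 1, so the series converges in ℤ_3 to 1/(1 − a) = 1/(1 − (-219)) = 1/220. Expand this rational in ℤ_3: compute digits iteratively via d_i = x_i mod 3, x_{i+1} = (x_i − d_i)/3. The first 3 digits are (1, 2, 0).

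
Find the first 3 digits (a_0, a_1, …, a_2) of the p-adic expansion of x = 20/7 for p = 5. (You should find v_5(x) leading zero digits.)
(a_0, …, a_2) = (0, 2, 4)

v_5(20/7) = 1, so a_0 = ... = a_0 = 0. Factor out: x = 5^1 · u with u = 4/7 a unit in ℤ_5. Expand u iteratively via a_{v+i} = u_i mod 5, u_{i+1} = (u_i − a_{v+i})/5:
  u_0 = 4/7;  a_1 = 2;  u_1 = (u_0 − 2)/5 = -2/7
  u_1 = -2/7;  a_2 = 4;  u_2 = (u_1 − 4)/5 = -6/7
Digits: (0, 2, 4).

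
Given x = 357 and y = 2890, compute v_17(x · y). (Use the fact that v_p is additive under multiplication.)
v_17(1031730) = 3

v_p(x) = 1 (factor: 357 = 17^1 · 21); v_p(y) = 2 (factor: 2890 = 17^2 · 10). Additivity: v_p(xy) = v_p(x) + v_p(y) = 1 + 2 = 3. (Direct check: xy = 1031730 = 17^3 · (210).)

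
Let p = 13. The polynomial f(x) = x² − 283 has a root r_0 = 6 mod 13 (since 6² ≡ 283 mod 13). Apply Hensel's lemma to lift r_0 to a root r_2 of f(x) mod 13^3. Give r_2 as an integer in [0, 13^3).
r_2 = 435 (mod 2197)

Hensel's recurrence: r_{i+1} = r_i − f(r_i)·(f′(r_i))^{-1} mod 13^{i+2}, with f′(x) = 2x. Iterate:
  r_0 = 6 (mod 13)
  r_1 = 97 (mod 169)
  r_2 = 435 (mod 2197)
Final: r_2 = 435, and one checks f(r_2) ≡ 0 mod 13^3.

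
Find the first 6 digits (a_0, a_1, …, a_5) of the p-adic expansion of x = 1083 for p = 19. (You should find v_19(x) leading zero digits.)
(a_0, …, a_5) = (0, 0, 3, 0, 0, 0)

v_19(1083) = 2, so a_0 = ... = a_1 = 0. Factor out: x = 19^2 · u with u = 3 a unit in ℤ_19. Expand u iteratively via a_{v+i} = u_i mod 19, u_{i+1} = (u_i − a_{v+i})/19:
  u_0 = 3;  a_2 = 3;  u_1 = (u_0 − 3)/19 = 0
  u_1 = 0;  a_3 = 0;  u_2 = (u_1 − 0)/19 = 0
  u_2 = 0;  a_4 = 0;  u_3 = (u_2 − 0)/19 = 0
  u_3 = 0;  a_5 = 0;  u_4 = (u_3 − 0)/19 = 0
Digits: (0, 0, 3, 0, 0, 0).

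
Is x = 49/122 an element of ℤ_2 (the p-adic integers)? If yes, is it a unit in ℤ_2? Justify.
x ∉ ℤ_2 (v_2(x) = -1 < 0)

ℤ_2 = {x ∈ ℚ_2 : v_2(x) ≥ 0} and ℤ_2^× = {x ∈ ℤ_2 : v_2(x) = 0}. Here v_2(49/122) = v_2(num) − v_2(den) = -1; compare against these criteria.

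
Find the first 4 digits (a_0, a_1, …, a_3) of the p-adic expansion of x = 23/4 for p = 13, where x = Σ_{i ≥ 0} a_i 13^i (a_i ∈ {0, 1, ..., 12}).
(a_0, …, a_3) = (9, 3, 3, 3)

v_13(23/4) = 0 (numerator and denominator both coprime to 13), so x ∈ ℤ_13^×. Compute digits iteratively via a_i = x_i mod 13, x_{i+1} = (x_i − a_i)/13, with x_0 = x:
  x_0 = 23/4;  a_0 = 9;  x_1 = (x_0 − 9)/13 = -1/4
  x_1 = -1/4;  a_1 = 3;  x_2 = (x_1 − 3)/13 = -1/4
  x_2 = -1/4;  a_2 = 3;  x_3 = (x_2 − 3)/13 = -1/4
  x_3 = -1/4;  a_3 = 3;  x_4 = (x_3 − 3)/13 = -1/4
Digits: (9, 3, 3, 3).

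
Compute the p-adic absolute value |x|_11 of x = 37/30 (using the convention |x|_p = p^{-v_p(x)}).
|37/30|_11 = 1

Step 1 — compute v_11(x) by factoring powers of 11 out of the numerator and denominator: v_11(37/30) = 0. Step 2 — apply |x|_p = p^{-v_p(x)} = 11^{0} = 1.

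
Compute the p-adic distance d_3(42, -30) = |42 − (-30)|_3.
d_3(42, -30) = 1/9

Step 1 — x − y = 42 − (-30) = 72. Step 2 — v_3(72) = 2 (factor: 72 = (3^2 · 8); the sign does not affect v_p). Step 3 — |x − y|_3 = 3^{-2} = 1/9.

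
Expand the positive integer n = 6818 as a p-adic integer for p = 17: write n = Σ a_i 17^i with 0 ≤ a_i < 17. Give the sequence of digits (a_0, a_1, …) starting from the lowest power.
(a_0, a_1, …) = (1, 10, 6, 1)

Repeated division by 17 gives the digits low-to-high: 6818 = 1 + 10·17^1 + 6·17^2 + 1·17^3. Digit sequence: (1, 10, 6, 1).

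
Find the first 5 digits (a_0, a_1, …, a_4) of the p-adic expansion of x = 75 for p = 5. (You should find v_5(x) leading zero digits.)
(a_0, …, a_4) = (0, 0, 3, 0, 0)

v_5(75) = 2, so a_0 = ... = a_1 = 0. Factor out: x = 5^2 · u with u = 3 a unit in ℤ_5. Expand u iteratively via a_{v+i} = u_i mod 5, u_{i+1} = (u_i − a_{v+i})/5:
  u_0 = 3;  a_2 = 3;  u_1 = (u_0 − 3)/5 = 0
  u_1 = 0;  a_3 = 0;  u_2 = (u_1 − 0)/5 = 0
  u_2 = 0;  a_4 = 0;  u_3 = (u_2 − 0)/5 = 0
Digits: (0, 0, 3, 0, 0).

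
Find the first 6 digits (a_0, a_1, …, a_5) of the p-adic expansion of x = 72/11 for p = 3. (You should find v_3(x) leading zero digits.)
(a_0, …, a_5) = (0, 0, 1, 1, 1, 2)

v_3(72/11) = 2, so a_0 = ... = a_1 = 0. Factor out: x = 3^2 · u with u = 8/11 a unit in ℤ_3. Expand u iteratively via a_{v+i} = u_i mod 3, u_{i+1} = (u_i − a_{v+i})/3:
  u_0 = 8/11;  a_2 = 1;  u_1 = (u_0 − 1)/3 = -1/11
  u_1 = -1/11;  a_3 = 1;  u_2 = (u_1 − 1)/3 = -4/11
  u_2 = -4/11;  a_4 = 1;  u_3 = (u_2 − 1)/3 = -5/11
  u_3 = -5/11;  a_5 = 2;  u_4 = (u_3 − 2)/3 = -9/11
Digits: (0, 0, 1, 1, 1, 2).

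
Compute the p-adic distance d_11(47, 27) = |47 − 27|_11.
d_11(47, 27) = 1

Step 1 — x − y = 47 − 27 = 20. Step 2 — v_11(20) = 0 (factor: 20 = (11^0 · 20); the sign does not affect v_p). Step 3 — |x − y|_11 = 11^{0} = 1.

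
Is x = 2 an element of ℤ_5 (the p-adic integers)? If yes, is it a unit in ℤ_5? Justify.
x ∈ ℤ_5^× (unit); v_5(x) = 0

ℤ_5 = {x ∈ ℚ_5 : v_5(x) ≥ 0} and ℤ_5^× = {x ∈ ℤ_5 : v_5(x) = 0}. Here v_5(2) = v_5(num) − v_5(den) = 0; compare against these criteria.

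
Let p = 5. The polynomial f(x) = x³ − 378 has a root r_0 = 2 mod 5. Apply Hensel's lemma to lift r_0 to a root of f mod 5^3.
r_2 = 87 (mod 125)

Hensel: r_{i+1} = r_i − f(r_i)/f′(r_i) mod 5^{i+2}, where f′(x) = 3x². Iterate:
  r_0 = 2 (mod 5)
  r_1 = 12 (mod 25)
  r_2 = 87 (mod 125)
Final: r = 87 with f(r) ≡ 0 mod 5^3.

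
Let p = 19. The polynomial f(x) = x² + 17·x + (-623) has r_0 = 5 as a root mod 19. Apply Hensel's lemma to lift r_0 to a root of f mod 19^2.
r_1 = 24 (mod 361)

Hensel: r_{i+1} = r_i − f(r_i)·(f′(r_i))^{-1} mod 19^{i+2}, f′(x) = 2x + 17. Iterate:
  r_0 = 5 (mod 19)
  r_1 = 24 (mod 361)
Final: r = 24 satisfies f(r) ≡ 0 mod 19^2.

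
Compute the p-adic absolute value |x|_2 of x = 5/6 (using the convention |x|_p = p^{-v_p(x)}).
|5/6|_2 = 2

Step 1 — compute v_2(x) by factoring powers of 2 out of the numerator and denominator: v_2(5/6) = -1. Step 2 — apply |x|_p = p^{-v_p(x)} = 2^{1} = 2.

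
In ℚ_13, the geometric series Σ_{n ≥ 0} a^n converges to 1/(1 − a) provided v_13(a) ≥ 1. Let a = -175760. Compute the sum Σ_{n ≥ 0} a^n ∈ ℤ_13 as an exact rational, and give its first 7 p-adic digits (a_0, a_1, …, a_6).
Σ a^n = 1/(1 − a) = 1/175761;  first 7 digits = (1, 0, 0, 11, 6, 12, 3)

v_13(a) = 3 ≥ 1, so the series converges in ℤ_13 to 1/(1 − a) = 1/(1 − (-175760)) = 1/175761. Expand this rational in ℤ_13: compute digits iteratively via d_i = x_i mod 13, x_{i+1} = (x_i − d_i)/13. The first 7 digits are (1, 0, 0, 11, 6, 12, 3).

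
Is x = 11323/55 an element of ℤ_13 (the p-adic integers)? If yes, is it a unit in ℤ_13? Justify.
x ∈ ℤ_13 but not a unit; v_13(x) = 2 > 0

ℤ_13 = {x ∈ ℚ_13 : v_13(x) ≥ 0} and ℤ_13^× = {x ∈ ℤ_13 : v_13(x) = 0}. Here v_13(11323/55) = v_13(num) − v_13(den) = 2; compare against these criteria.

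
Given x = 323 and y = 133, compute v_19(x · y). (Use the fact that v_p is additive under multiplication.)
v_19(42959) = 2

v_p(x) = 1 (factor: 323 = 19^1 · 17); v_p(y) = 1 (factor: 133 = 19^1 · 7). Additivity: v_p(xy) = v_p(x) + v_p(y) = 1 + 1 = 2. (Direct check: xy = 42959 = 19^2 · (119).)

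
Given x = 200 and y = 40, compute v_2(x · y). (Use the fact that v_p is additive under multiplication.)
v_2(8000) = 6

v_p(x) = 3 (factor: 200 = 2^3 · 25); v_p(y) = 3 (factor: 40 = 2^3 · 5). Additivity: v_p(xy) = v_p(x) + v_p(y) = 3 + 3 = 6. (Direct check: xy = 8000 = 2^6 · (125).)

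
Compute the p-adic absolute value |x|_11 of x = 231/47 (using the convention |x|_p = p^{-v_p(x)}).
|231/47|_11 = 1/11

Step 1 — compute v_11(x) by factoring powers of 11 out of the numerator and denominator: v_11(231/47) = 1. Step 2 — apply |x|_p = p^{-v_p(x)} = 11^{-1} = 1/11.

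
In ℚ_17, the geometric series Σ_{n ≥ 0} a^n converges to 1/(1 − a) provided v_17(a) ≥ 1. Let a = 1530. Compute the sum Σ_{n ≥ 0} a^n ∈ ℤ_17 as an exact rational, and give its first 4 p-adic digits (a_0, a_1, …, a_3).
Σ a^n = 1/(1 − a) = -1/1529;  first 4 digits = (1, 5, 13, 6)

v_17(a) = 1 ≥ 1, so the series converges in ℤ_17 to 1/(1 − a) = 1/(1 − 1530) = -1/1529. Expand this rational in ℤ_17: compute digits iteratively via d_i = x_i mod 17, x_{i+1} = (x_i − d_i)/17. The first 4 digits are (1, 5, 13, 6).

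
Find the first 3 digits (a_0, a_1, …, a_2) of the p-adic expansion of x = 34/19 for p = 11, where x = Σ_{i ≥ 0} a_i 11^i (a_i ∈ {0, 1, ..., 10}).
(a_0, …, a_2) = (7, 3, 2)

v_11(34/19) = 0 (numerator and denominator both coprime to 11), so x ∈ ℤ_11^×. Compute digits iteratively via a_i = x_i mod 11, x_{i+1} = (x_i − a_i)/11, with x_0 = x:
  x_0 = 34/19;  a_0 = 7;  x_1 = (x_0 − 7)/11 = -9/19
  x_1 = -9/19;  a_1 = 3;  x_2 = (x_1 − 3)/11 = -6/19
  x_2 = -6/19;  a_2 = 2;  x_3 = (x_2 − 2)/11 = -4/19
Digits: (7, 3, 2).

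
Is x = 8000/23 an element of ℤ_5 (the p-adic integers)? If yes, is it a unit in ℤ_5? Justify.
x ∈ ℤ_5 but not a unit; v_5(x) = 3 > 0

ℤ_5 = {x ∈ ℚ_5 : v_5(x) ≥ 0} and ℤ_5^× = {x ∈ ℤ_5 : v_5(x) = 0}. Here v_5(8000/23) = v_5(num) − v_5(den) = 3; compare against these criteria.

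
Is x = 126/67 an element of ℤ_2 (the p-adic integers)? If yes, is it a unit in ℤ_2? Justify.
x ∈ ℤ_2 but not a unit; v_2(x) = 1 > 0

ℤ_2 = {x ∈ ℚ_2 : v_2(x) ≥ 0} and ℤ_2^× = {x ∈ ℤ_2 : v_2(x) = 0}. Here v_2(126/67) = v_2(num) − v_2(den) = 1; compare against these criteria.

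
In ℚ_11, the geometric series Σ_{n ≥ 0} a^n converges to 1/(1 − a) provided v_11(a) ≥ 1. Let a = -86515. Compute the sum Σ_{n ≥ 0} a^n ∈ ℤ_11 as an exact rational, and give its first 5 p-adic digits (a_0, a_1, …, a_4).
Σ a^n = 1/(1 − a) = 1/86516;  first 5 digits = (1, 0, 0, 1, 5)

v_11(a) = 3 ≥ 1, so the series converges in ℤ_11 to 1/(1 − a) = 1/(1 − (-86515)) = 1/86516. Expand this rational in ℤ_11: compute digits iteratively via d_i = x_i mod 11, x_{i+1} = (x_i − d_i)/11. The first 5 digits are (1, 0, 0, 1, 5).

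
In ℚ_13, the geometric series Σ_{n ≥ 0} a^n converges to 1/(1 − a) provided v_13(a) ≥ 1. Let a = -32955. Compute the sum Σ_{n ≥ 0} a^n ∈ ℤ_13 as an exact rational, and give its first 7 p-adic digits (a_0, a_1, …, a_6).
Σ a^n = 1/(1 − a) = 1/32956;  first 7 digits = (1, 0, 0, 11, 11, 12, 3)

v_13(a) = 3 ≥ 1, so the series converges in ℤ_13 to 1/(1 − a) = 1/(1 − (-32955)) = 1/32956. Expand this rational in ℤ_13: compute digits iteratively via d_i = x_i mod 13, x_{i+1} = (x_i − d_i)/13. The first 7 digits are (1, 0, 0, 11, 11, 12, 3).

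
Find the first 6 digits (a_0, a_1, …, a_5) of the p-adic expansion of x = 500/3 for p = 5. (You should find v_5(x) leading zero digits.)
(a_0, …, a_5) = (0, 0, 0, 3, 3, 1)

v_5(500/3) = 3, so a_0 = ... = a_2 = 0. Factor out: x = 5^3 · u with u = 4/3 a unit in ℤ_5. Expand u iteratively via a_{v+i} = u_i mod 5, u_{i+1} = (u_i − a_{v+i})/5:
  u_0 = 4/3;  a_3 = 3;  u_1 = (u_0 − 3)/5 = -1/3
  u_1 = -1/3;  a_4 = 3;  u_2 = (u_1 − 3)/5 = -2/3
  u_2 = -2/3;  a_5 = 1;  u_3 = (u_2 − 1)/5 = -1/3
Digits: (0, 0, 0, 3, 3, 1).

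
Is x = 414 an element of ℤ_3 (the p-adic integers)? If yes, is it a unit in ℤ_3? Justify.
x ∈ ℤ_3 but not a unit; v_3(x) = 2 > 0

ℤ_3 = {x ∈ ℚ_3 : v_3(x) ≥ 0} and ℤ_3^× = {x ∈ ℤ_3 : v_3(x) = 0}. Here v_3(414) = v_3(num) − v_3(den) = 2; compare against these criteria.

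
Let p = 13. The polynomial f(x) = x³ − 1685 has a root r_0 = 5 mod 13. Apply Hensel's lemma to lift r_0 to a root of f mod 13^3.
r_2 = 2189 (mod 2197)

Hensel: r_{i+1} = r_i − f(r_i)/f′(r_i) mod 13^{i+2}, where f′(x) = 3x². Iterate:
  r_0 = 5 (mod 13)
  r_1 = 161 (mod 169)
  r_2 = 2189 (mod 2197)
Final: r = 2189 with f(r) ≡ 0 mod 13^3.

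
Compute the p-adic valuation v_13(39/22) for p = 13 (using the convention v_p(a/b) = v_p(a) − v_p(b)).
v_13(39/22) = 1

Factor powers of 13 from the numerator and denominator of the reduced fraction: 39 = 13^1 · 3 and 22 = 13^0 · 22. Apply v_p(a/b) = v_p(a) − v_p(b): v_13(39/22) = 1 − 0 = 1.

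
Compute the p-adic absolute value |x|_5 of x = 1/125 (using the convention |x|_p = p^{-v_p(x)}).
|1/125|_5 = 125

Step 1 — compute v_5(x) by factoring powers of 5 out of the numerator and denominator: v_5(1/125) = -3. Step 2 — apply |x|_p = p^{-v_p(x)} = 5^{3} = 125.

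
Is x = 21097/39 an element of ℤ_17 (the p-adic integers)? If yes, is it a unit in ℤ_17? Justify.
x ∈ ℤ_17 but not a unit; v_17(x) = 2 > 0

ℤ_17 = {x ∈ ℚ_17 : v_17(x) ≥ 0} and ℤ_17^× = {x ∈ ℤ_17 : v_17(x) = 0}. Here v_17(21097/39) = v_17(num) − v_17(den) = 2; compare against these criteria.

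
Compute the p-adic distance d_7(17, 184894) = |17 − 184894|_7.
d_7(17, 184894) = 1/16807

Step 1 — x − y = 17 − 184894 = -184877. Step 2 — v_7(-184877) = 5 (factor: -184877 = −(7^5 · 11); the sign does not affect v_p). Step 3 — |x − y|_7 = 7^{-5} = 1/16807.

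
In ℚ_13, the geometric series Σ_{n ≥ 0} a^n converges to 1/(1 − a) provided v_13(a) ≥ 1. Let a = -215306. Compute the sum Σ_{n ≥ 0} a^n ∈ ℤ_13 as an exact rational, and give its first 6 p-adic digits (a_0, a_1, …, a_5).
Σ a^n = 1/(1 − a) = 1/215307;  first 6 digits = (1, 0, 0, 6, 5, 12)

v_13(a) = 3 ≥ 1, so the series converges in ℤ_13 to 1/(1 − a) = 1/(1 − (-215306)) = 1/215307. Expand this rational in ℤ_13: compute digits iteratively via d_i = x_i mod 13, x_{i+1} = (x_i − d_i)/13. The first 6 digits are (1, 0, 0, 6, 5, 12).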